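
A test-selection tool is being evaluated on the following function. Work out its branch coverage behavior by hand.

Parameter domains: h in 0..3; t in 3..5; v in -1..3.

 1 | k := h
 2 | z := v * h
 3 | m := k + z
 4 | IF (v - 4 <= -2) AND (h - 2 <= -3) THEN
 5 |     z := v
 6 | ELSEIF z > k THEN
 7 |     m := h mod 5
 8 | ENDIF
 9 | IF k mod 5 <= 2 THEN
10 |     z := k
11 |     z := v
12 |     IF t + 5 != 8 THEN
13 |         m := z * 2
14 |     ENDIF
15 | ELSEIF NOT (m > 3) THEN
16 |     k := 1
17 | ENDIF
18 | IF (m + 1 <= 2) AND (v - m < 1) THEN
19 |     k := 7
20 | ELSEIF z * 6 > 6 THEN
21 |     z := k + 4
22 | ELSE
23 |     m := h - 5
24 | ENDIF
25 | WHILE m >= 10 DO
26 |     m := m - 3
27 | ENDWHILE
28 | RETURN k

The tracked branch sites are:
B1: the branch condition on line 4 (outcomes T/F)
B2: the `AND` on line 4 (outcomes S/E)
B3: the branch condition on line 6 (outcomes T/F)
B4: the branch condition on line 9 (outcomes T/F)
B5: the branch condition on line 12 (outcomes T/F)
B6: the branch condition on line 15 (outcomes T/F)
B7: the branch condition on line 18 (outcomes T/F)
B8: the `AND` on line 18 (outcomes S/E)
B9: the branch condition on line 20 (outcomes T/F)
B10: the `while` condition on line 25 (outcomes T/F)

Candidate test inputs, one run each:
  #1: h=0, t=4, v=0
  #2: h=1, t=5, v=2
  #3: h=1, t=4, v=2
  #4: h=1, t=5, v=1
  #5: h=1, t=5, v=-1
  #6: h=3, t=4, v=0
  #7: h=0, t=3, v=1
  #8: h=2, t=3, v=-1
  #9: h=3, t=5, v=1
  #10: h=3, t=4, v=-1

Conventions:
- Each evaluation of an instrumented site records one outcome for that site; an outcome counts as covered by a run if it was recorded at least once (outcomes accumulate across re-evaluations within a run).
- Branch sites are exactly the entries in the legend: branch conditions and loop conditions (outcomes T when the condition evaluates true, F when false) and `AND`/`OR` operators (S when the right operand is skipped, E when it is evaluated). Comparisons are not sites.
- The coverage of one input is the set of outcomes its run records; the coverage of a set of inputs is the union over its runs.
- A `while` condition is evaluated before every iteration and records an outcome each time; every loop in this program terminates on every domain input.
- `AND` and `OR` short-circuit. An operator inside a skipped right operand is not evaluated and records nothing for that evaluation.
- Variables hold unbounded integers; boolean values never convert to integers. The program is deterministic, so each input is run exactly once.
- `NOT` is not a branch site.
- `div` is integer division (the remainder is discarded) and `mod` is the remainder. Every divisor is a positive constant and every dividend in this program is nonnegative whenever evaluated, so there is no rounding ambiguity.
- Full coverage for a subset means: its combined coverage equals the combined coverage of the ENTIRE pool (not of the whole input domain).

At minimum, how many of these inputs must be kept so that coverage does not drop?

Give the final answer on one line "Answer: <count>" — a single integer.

run #1 (h=0, t=4, v=0) runs B2->E, B1->F, B3->F, B4->T, B5->T, B8->E, B7->T, B10->F; records B1=F, B2=E, B3=F, B4=T, B5=T, B7=T, B8=E, B10=F
run #2 (h=1, t=5, v=2) runs B2->E, B1->F, B3->T, B4->T, B5->T, B8->S, B7->F, B9->T, B10->F; records B1=F, B2=E, B3=T, B4=T, B5=T, B7=F, B8=S, B9=T, B10=F
run #3 (h=1, t=4, v=2) runs B2->E, B1->F, B3->T, B4->T, B5->T, B8->S, B7->F, B9->T, B10->F; records B1=F, B2=E, B3=T, B4=T, B5=T, B7=F, B8=S, B9=T, B10=F
run #4 (h=1, t=5, v=1) runs B2->E, B1->F, B3->F, B4->T, B5->T, B8->S, B7->F, B9->F, B10->F; records B1=F, B2=E, B3=F, B4=T, B5=T, B7=F, B8=S, B9=F, B10=F
run #5 (h=1, t=5, v=-1) runs B2->E, B1->F, B3->F, B4->T, B5->T, B8->E, B7->F, B9->F, B10->F; records B1=F, B2=E, B3=F, B4=T, B5=T, B7=F, B8=E, B9=F, B10=F
run #6 (h=3, t=4, v=0) runs B2->E, B1->F, B3->F, B4->F, B6->T, B8->S, B7->F, B9->F, B10->F; records B1=F, B2=E, B3=F, B4=F, B6=T, B7=F, B8=S, B9=F, B10=F
run #7 (h=0, t=3, v=1) runs B2->E, B1->F, B3->F, B4->T, B5->F, B8->E, B7->F, B9->F, B10->F; records B1=F, B2=E, B3=F, B4=T, B5=F, B7=F, B8=E, B9=F, B10=F
run #8 (h=2, t=3, v=-1) runs B2->E, B1->F, B3->F, B4->T, B5->F, B8->E, B7->T, B10->F; records B1=F, B2=E, B3=F, B4=T, B5=F, B7=T, B8=E, B10=F
run #9 (h=3, t=5, v=1) runs B2->E, B1->F, B3->F, B4->F, B6->F, B8->S, B7->F, B9->T, B10->F; records B1=F, B2=E, B3=F, B4=F, B6=F, B7=F, B8=S, B9=T, B10=F
run #10 (h=3, t=4, v=-1) runs B2->E, B1->F, B3->F, B4->F, B6->T, B8->E, B7->T, B10->F; records B1=F, B2=E, B3=F, B4=F, B6=T, B7=T, B8=E, B10=F
the full pool covers 17 outcomes: B1=F, B2=E, B3=T, B3=F, B4=T, B4=F, B5=T, B5=F, B6=T, B6=F, B7=T, B7=F, B8=S, B8=E, B9=T, B9=F, B10=F
no size-1 subset reaches all 17 outcomes (best union: 9/17)
no size-2 subset reaches all 17 outcomes (best union: 14/17)
no size-3 subset reaches all 17 outcomes (best union: 16/17)
the canonical winner is {2, 6, 8, 9}: size 4, full 17-outcome coverage, earliest index list among size-4 covers

Answer: 4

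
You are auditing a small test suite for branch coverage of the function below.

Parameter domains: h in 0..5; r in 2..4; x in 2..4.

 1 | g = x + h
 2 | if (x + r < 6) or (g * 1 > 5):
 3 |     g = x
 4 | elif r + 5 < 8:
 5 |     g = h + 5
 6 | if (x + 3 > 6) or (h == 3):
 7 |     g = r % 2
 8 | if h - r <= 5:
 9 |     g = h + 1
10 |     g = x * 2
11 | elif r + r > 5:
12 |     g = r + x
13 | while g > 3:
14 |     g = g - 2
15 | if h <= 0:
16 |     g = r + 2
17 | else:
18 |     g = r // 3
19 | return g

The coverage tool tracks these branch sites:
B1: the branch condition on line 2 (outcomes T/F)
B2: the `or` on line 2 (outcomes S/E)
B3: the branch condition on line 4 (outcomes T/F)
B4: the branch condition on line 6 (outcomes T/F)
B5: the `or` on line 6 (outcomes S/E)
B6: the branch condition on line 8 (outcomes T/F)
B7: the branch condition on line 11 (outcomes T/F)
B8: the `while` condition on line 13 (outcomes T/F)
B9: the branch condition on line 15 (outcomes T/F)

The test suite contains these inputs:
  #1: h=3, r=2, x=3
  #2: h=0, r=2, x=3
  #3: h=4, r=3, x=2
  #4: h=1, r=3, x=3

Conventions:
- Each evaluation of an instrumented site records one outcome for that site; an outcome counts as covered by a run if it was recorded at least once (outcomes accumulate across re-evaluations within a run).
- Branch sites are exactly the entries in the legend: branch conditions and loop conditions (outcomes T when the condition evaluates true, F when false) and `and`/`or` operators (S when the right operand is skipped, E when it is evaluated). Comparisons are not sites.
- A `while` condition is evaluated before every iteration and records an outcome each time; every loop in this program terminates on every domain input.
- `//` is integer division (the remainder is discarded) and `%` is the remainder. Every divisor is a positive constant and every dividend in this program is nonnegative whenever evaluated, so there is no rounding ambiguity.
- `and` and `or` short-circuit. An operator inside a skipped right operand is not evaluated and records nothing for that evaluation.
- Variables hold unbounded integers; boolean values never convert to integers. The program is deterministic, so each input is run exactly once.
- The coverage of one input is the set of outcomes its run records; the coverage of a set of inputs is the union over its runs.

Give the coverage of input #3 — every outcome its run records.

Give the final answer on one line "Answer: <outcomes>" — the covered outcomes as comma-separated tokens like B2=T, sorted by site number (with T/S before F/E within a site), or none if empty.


Tracing the run of input #3 (h=4, r=3, x=2):
  B2->S, B1->T, B5->E, B4->F, B6->T, B8->T, B8->F, B9->F
collecting distinct outcomes: B1=T, B2=S, B4=F, B5=E, B6=T, B8=T, B8=F, B9=F
Answer: B1=T, B2=S, B4=F, B5=E, B6=T, B8=T, B8=F, B9=F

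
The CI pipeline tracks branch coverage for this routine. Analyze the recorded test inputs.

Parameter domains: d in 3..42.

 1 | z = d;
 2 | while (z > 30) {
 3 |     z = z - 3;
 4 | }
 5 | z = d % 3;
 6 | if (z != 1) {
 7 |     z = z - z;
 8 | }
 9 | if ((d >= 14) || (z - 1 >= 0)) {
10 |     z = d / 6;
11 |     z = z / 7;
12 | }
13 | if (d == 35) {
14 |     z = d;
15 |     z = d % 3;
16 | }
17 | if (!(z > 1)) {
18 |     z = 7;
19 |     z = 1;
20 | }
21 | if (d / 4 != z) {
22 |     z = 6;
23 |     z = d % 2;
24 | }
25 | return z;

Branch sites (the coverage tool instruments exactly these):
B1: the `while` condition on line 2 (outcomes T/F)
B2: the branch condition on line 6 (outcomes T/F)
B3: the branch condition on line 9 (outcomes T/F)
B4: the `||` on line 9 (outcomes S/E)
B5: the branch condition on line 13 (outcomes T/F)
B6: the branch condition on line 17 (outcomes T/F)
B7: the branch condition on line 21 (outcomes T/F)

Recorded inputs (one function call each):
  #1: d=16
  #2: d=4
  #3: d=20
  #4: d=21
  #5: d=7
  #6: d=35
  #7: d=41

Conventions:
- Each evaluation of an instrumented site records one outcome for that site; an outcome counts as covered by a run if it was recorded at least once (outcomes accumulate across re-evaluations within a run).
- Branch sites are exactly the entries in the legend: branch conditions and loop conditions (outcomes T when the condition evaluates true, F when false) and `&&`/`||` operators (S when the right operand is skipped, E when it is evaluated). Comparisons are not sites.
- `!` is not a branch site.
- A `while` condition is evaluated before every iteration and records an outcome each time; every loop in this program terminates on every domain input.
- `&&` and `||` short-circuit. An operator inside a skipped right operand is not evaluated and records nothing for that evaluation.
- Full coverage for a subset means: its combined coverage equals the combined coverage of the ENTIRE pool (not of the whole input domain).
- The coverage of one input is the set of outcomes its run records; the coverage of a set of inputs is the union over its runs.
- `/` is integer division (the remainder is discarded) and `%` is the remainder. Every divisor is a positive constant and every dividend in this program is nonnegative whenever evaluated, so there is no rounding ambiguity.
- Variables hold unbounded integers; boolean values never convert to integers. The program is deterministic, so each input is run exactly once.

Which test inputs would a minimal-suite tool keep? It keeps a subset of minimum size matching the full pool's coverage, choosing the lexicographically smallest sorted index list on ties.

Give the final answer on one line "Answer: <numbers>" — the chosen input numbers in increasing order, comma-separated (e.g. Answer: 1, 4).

input #1 (d=16): events B1->F, B2->F, B4->S, B3->T, B5->F, B6->T, B7->T; covers B1=F, B2=F, B3=T, B4=S, B5=F, B6=T, B7=T
input #2 (d=4): events B1->F, B2->F, B4->E, B3->T, B5->F, B6->T, B7->F; covers B1=F, B2=F, B3=T, B4=E, B5=F, B6=T, B7=F
input #3 (d=20): events B1->F, B2->T, B4->S, B3->T, B5->F, B6->T, B7->T; covers B1=F, B2=T, B3=T, B4=S, B5=F, B6=T, B7=T
input #4 (d=21): events B1->F, B2->T, B4->S, B3->T, B5->F, B6->T, B7->T; covers B1=F, B2=T, B3=T, B4=S, B5=F, B6=T, B7=T
input #5 (d=7): events B1->F, B2->F, B4->E, B3->T, B5->F, B6->T, B7->F; covers B1=F, B2=F, B3=T, B4=E, B5=F, B6=T, B7=F
input #6 (d=35): events B1->T, B1->T, B1->F, B2->T, B4->S, B3->T, B5->T, B6->F, B7->T; covers B1=T, B1=F, B2=T, B3=T, B4=S, B5=T, B6=F, B7=T
input #7 (d=41): events B1->T, B1->T, B1->T, B1->T, B1->F, B2->T, B4->S, B3->T, B5->F, B6->T, B7->T; covers B1=T, B1=F, B2=T, B3=T, B4=S, B5=F, B6=T, B7=T
pool-wide coverage (13 outcomes): B1=T, B1=F, B2=T, B2=F, B3=T, B4=S, B4=E, B5=T, B5=F, B6=T, B6=F, B7=T, B7=F
checked all size-1 subsets: none covers 13 outcomes (max 8/13)
the canonical winner is {2, 6}: size 2, full 13-outcome coverage, earliest index list among size-2 covers

Answer: 2, 6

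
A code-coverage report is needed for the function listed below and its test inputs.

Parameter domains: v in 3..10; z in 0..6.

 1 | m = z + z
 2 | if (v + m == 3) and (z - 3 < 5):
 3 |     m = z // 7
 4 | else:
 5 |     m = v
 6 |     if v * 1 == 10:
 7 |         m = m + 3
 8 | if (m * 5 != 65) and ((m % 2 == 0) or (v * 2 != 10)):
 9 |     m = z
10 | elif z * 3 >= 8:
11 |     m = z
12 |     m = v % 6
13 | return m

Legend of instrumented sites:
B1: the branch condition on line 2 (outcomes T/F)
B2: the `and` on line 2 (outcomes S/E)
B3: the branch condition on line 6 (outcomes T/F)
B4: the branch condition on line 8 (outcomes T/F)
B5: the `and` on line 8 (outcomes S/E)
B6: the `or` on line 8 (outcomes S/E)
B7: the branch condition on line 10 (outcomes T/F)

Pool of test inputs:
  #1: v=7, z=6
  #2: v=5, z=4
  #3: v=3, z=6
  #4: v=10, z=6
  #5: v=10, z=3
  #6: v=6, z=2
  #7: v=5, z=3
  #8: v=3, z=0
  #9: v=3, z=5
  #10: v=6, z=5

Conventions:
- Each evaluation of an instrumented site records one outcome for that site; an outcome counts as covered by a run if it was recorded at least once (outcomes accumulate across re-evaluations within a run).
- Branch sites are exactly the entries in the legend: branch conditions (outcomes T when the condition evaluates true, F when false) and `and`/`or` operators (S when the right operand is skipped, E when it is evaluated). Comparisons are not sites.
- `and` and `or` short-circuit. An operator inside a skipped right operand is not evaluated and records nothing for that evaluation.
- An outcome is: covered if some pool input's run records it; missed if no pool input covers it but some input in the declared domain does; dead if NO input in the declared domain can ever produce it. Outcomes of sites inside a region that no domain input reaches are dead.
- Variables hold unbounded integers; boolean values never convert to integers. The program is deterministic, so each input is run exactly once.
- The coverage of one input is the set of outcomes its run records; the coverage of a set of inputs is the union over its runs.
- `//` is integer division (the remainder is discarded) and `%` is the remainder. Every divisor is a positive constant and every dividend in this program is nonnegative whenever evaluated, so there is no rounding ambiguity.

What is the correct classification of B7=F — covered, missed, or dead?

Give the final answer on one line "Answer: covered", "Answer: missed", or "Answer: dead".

no pool input records B7=F
but domain input (v=5, z=0) does record it -> reachable, so missed

Answer: missed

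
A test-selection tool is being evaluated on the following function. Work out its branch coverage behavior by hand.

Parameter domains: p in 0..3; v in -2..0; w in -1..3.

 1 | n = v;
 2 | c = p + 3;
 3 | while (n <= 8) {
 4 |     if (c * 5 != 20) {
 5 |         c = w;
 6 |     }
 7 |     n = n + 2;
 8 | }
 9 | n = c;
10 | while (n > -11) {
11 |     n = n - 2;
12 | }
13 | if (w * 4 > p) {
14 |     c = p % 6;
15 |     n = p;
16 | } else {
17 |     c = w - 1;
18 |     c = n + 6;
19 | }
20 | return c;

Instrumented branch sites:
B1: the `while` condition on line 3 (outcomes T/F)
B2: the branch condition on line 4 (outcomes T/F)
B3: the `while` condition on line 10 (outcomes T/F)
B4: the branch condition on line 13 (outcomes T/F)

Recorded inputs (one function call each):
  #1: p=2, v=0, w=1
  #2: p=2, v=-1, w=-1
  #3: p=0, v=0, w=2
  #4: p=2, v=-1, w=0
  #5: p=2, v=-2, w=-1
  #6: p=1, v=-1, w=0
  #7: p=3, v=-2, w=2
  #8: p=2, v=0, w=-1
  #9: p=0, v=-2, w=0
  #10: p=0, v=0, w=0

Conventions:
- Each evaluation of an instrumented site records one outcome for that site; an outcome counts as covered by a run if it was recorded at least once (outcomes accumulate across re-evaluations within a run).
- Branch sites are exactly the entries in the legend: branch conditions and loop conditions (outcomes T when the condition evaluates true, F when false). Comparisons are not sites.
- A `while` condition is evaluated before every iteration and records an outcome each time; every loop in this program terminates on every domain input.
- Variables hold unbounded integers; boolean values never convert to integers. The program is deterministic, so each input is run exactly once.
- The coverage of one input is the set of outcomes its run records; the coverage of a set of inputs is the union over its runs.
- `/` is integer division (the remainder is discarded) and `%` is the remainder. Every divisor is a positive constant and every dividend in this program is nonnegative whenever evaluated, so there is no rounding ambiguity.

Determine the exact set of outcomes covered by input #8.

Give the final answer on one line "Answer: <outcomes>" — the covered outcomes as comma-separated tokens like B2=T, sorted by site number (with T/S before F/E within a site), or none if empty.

Simulating input #8 (p=2, v=0, w=-1) step by step:
  B1->T, B2->T, B1->T, B2->T, B1->T, B2->T, B1->T, B2->T, B1->T, B2->T
  B1->F, B3->T, B3->T, B3->T, B3->T, B3->T, B3->F, B4->F
as a set, this run covers: B1=T, B1=F, B2=T, B3=T, B3=F, B4=F

Answer: B1=T, B1=F, B2=T, B3=T, B3=F, B4=F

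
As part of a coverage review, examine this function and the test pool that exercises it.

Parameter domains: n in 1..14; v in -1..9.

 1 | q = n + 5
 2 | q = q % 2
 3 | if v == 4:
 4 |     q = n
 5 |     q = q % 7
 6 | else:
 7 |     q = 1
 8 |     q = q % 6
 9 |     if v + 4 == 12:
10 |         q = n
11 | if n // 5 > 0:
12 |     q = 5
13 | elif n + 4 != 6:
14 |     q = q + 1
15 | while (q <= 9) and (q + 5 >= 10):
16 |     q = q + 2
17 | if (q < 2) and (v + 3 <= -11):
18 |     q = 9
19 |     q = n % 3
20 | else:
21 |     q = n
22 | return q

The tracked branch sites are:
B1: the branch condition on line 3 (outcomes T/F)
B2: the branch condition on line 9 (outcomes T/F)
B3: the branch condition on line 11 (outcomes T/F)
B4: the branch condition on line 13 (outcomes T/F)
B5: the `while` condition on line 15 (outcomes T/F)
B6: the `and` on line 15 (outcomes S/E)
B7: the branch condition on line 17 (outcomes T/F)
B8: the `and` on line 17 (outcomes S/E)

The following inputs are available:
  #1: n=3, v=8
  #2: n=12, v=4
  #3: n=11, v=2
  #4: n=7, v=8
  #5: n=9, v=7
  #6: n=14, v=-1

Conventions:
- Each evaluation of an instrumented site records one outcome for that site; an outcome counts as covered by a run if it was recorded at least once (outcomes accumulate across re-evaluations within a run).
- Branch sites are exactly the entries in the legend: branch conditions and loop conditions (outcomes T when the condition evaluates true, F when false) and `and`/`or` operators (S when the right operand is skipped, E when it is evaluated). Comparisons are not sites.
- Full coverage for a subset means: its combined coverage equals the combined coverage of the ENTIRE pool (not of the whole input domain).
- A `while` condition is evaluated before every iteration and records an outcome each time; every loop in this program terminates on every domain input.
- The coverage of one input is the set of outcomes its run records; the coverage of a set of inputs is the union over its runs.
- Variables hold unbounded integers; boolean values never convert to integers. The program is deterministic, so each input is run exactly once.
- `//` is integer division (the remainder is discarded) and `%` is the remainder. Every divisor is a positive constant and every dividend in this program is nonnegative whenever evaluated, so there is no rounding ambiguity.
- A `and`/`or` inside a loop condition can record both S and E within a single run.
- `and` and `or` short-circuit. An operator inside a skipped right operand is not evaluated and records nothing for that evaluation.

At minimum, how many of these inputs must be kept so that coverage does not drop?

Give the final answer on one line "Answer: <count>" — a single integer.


input #1, n=3, v=8: outcomes B1=F, B2=T, B3=F, B4=T, B5=F, B6=E, B7=F, B8=S
input #2, n=12, v=4: outcomes B1=T, B3=T, B5=T, B5=F, B6=S, B6=E, B7=F, B8=S
input #3, n=11, v=2: outcomes B1=F, B2=F, B3=T, B5=T, B5=F, B6=S, B6=E, B7=F, B8=S
input #4, n=7, v=8: outcomes B1=F, B2=T, B3=T, B5=T, B5=F, B6=S, B6=E, B7=F, B8=S
input #5, n=9, v=7: outcomes B1=F, B2=F, B3=T, B5=T, B5=F, B6=S, B6=E, B7=F, B8=S
input #6, n=14, v=-1: outcomes B1=F, B2=F, B3=T, B5=T, B5=F, B6=S, B6=E, B7=F, B8=S
together the pool reaches 13 outcomes: B1=T, B1=F, B2=T, B2=F, B3=T, B3=F, B4=T, B5=T, B5=F, B6=S, B6=E, B7=F, B8=S
size 1 is not enough: best union over all size-1 subsets is 9/13
size 2 is not enough: best union over all size-2 subsets is 12/13
at size 3, {1, 2, 3} reaches all 13 outcomes; every lexicographically earlier size-3 subset fails
Answer: 3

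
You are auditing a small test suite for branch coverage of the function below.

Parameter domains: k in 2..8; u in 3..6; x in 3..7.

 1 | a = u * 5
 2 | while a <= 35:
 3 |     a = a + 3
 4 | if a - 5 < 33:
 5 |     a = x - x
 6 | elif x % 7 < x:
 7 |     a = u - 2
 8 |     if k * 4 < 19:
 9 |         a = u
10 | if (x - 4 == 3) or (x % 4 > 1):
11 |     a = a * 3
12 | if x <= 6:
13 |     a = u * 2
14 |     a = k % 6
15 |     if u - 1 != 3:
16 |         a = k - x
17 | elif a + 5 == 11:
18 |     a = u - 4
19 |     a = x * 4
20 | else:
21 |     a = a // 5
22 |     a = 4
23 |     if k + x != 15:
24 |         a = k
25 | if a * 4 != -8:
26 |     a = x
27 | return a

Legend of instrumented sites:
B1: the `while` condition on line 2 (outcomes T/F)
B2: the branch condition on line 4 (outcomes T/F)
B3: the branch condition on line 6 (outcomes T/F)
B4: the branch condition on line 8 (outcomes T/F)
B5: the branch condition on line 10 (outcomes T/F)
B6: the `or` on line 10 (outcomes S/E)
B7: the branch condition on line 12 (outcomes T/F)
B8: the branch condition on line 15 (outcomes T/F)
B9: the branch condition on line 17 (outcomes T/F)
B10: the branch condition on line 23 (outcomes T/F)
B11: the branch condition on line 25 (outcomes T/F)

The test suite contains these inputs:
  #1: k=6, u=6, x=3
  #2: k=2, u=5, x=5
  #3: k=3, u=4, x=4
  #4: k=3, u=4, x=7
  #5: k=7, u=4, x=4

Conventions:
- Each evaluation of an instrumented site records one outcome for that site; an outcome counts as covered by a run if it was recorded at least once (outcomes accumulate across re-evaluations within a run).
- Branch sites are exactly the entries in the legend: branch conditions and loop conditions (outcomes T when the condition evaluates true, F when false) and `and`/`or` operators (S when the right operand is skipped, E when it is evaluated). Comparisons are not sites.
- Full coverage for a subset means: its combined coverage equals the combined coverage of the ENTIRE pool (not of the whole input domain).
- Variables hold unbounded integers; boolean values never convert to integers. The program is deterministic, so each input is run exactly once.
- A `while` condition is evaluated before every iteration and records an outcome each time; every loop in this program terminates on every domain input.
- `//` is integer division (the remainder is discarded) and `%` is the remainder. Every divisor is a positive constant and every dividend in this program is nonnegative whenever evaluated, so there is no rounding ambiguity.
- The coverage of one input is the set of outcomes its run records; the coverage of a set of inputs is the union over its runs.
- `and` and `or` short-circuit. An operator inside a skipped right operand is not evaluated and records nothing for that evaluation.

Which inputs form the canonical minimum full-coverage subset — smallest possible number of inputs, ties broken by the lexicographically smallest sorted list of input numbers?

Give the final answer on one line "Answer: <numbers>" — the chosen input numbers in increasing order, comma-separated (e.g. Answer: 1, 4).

input #1, k=6, u=6, x=3: outcomes B1=T, B1=F, B2=T, B5=T, B6=E, B7=T, B8=T, B11=T
input #2, k=2, u=5, x=5: outcomes B1=T, B1=F, B2=T, B5=F, B6=E, B7=T, B8=T, B11=T
input #3, k=3, u=4, x=4: outcomes B1=T, B1=F, B2=F, B3=F, B5=F, B6=E, B7=T, B8=F, B11=T
input #4, k=3, u=4, x=7: outcomes B1=T, B1=F, B2=F, B3=T, B4=T, B5=T, B6=S, B7=F, B9=F, B10=T, B11=T
input #5, k=7, u=4, x=4: outcomes B1=T, B1=F, B2=F, B3=F, B5=F, B6=E, B7=T, B8=F, B11=T
pool-wide coverage (18 outcomes): B1=T, B1=F, B2=T, B2=F, B3=T, B3=F, B4=T, B5=T, B5=F, B6=S, B6=E, B7=T, B7=F, B8=T, B8=F, B9=F, B10=T, B11=T
no size-1 subset reaches all 18 outcomes (best union: 11/18)
no size-2 subset reaches all 18 outcomes (best union: 16/18)
size 3: inputs {1, 3, 4} cover all 18 outcomes, and no lexicographically smaller subset of this size does

Answer: 1, 3, 4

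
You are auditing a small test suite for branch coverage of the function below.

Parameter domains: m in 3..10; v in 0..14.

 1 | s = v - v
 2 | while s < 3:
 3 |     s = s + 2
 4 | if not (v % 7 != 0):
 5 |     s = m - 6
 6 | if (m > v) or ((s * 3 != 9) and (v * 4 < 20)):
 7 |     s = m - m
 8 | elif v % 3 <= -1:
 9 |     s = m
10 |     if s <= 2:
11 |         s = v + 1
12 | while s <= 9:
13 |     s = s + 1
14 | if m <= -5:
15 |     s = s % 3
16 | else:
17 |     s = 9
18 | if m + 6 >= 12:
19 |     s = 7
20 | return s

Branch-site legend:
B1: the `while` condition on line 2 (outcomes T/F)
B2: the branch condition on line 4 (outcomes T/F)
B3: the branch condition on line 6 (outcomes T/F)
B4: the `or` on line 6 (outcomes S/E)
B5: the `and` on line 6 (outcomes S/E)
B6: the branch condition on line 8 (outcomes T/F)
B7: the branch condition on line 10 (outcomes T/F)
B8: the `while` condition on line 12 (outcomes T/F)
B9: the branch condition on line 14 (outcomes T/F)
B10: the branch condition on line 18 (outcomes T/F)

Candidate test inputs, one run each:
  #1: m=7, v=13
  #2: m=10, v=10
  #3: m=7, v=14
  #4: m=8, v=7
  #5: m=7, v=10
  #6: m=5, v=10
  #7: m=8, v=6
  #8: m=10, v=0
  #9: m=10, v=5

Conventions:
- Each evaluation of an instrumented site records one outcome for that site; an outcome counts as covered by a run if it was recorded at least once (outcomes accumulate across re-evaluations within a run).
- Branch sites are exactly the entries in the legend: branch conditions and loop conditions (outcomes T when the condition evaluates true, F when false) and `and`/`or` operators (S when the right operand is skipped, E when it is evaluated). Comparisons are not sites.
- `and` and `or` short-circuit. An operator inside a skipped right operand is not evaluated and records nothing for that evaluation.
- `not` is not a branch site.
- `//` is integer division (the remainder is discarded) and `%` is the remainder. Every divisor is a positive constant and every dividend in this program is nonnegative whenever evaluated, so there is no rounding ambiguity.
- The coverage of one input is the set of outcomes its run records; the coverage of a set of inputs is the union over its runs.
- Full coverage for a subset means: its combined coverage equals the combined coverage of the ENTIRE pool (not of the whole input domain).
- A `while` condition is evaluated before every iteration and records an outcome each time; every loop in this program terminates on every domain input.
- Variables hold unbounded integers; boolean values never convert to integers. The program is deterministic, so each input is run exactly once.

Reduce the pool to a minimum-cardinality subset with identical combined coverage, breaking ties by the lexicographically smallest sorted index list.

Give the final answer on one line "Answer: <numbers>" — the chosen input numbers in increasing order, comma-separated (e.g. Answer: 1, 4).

#1 (m=7, v=13) -> B1->T, B1->T, B1->F, B2->F, B4->E, B5->E, B3->F, B6->F, B8->T, B8->T, B8->T, B8->T, B8->T, B8->T, ...; covered: B1=T, B1=F, B2=F, B3=F, B4=E, B5=E, B6=F, B8=T, B8=F, B9=F, B10=T
#2 (m=10, v=10) -> B1->T, B1->T, B1->F, B2->F, B4->E, B5->E, B3->F, B6->F, B8->T, B8->T, B8->T, B8->T, B8->T, B8->T, ...; covered: B1=T, B1=F, B2=F, B3=F, B4=E, B5=E, B6=F, B8=T, B8=F, B9=F, B10=T
#3 (m=7, v=14) -> B1->T, B1->T, B1->F, B2->T, B4->E, B5->E, B3->F, B6->F, B8->T, B8->T, B8->T, B8->T, B8->T, B8->T, ...; covered: B1=T, B1=F, B2=T, B3=F, B4=E, B5=E, B6=F, B8=T, B8=F, B9=F, B10=T
#4 (m=8, v=7) -> B1->T, B1->T, B1->F, B2->T, B4->S, B3->T, B8->T, B8->T, B8->T, B8->T, B8->T, B8->T, B8->T, B8->T, ...; covered: B1=T, B1=F, B2=T, B3=T, B4=S, B8=T, B8=F, B9=F, B10=T
#5 (m=7, v=10) -> B1->T, B1->T, B1->F, B2->F, B4->E, B5->E, B3->F, B6->F, B8->T, B8->T, B8->T, B8->T, B8->T, B8->T, ...; covered: B1=T, B1=F, B2=F, B3=F, B4=E, B5=E, B6=F, B8=T, B8=F, B9=F, B10=T
#6 (m=5, v=10) -> B1->T, B1->T, B1->F, B2->F, B4->E, B5->E, B3->F, B6->F, B8->T, B8->T, B8->T, B8->T, B8->T, B8->T, ...; covered: B1=T, B1=F, B2=F, B3=F, B4=E, B5=E, B6=F, B8=T, B8=F, B9=F, B10=F
#7 (m=8, v=6) -> B1->T, B1->T, B1->F, B2->F, B4->S, B3->T, B8->T, B8->T, B8->T, B8->T, B8->T, B8->T, B8->T, B8->T, ...; covered: B1=T, B1=F, B2=F, B3=T, B4=S, B8=T, B8=F, B9=F, B10=T
#8 (m=10, v=0) -> B1->T, B1->T, B1->F, B2->T, B4->S, B3->T, B8->T, B8->T, B8->T, B8->T, B8->T, B8->T, B8->T, B8->T, ...; covered: B1=T, B1=F, B2=T, B3=T, B4=S, B8=T, B8=F, B9=F, B10=T
#9 (m=10, v=5) -> B1->T, B1->T, B1->F, B2->F, B4->S, B3->T, B8->T, B8->T, B8->T, B8->T, B8->T, B8->T, B8->T, B8->T, ...; covered: B1=T, B1=F, B2=F, B3=T, B4=S, B8=T, B8=F, B9=F, B10=T
together the pool reaches 15 outcomes: B1=T, B1=F, B2=T, B2=F, B3=T, B3=F, B4=S, B4=E, B5=E, B6=F, B8=T, B8=F, B9=F, B10=T, B10=F
every size-1 subset falls short of the 15 outcomes (best: 11/15)
inputs {4, 6} (size 2) cover everything; no size-2 subset with a lexicographically smaller index list covers all 15

Answer: 4, 6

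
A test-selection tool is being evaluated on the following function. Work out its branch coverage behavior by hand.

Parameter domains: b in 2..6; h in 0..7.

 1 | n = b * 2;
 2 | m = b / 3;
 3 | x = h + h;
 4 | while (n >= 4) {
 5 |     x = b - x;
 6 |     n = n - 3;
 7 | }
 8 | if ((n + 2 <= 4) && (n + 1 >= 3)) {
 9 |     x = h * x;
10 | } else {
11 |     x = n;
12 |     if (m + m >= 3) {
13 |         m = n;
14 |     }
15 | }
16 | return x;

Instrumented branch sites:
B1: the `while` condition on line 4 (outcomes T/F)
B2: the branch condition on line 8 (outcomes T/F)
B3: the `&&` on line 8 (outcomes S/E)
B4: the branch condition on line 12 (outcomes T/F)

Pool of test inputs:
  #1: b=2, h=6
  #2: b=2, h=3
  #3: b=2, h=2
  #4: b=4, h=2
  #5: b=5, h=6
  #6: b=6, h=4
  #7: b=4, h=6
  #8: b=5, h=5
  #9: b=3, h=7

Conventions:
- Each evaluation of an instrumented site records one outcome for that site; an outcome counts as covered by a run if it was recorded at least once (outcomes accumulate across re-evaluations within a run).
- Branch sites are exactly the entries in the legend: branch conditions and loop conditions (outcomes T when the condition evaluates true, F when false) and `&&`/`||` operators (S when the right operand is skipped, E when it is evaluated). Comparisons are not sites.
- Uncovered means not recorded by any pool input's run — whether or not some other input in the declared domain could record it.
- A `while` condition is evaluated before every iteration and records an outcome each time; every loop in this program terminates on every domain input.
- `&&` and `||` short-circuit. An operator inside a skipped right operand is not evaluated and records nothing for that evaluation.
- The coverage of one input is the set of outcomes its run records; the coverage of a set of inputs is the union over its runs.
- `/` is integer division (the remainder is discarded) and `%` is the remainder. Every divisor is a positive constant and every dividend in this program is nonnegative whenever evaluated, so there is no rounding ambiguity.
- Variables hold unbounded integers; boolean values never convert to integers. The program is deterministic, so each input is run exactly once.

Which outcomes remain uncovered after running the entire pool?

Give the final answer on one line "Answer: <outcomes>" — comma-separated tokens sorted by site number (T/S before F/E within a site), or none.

input #1 (b=2, h=6): events B1->T, B1->F, B3->E, B2->F, B4->F; covers B1=T, B1=F, B2=F, B3=E, B4=F
input #2 (b=2, h=3): events B1->T, B1->F, B3->E, B2->F, B4->F; covers B1=T, B1=F, B2=F, B3=E, B4=F
input #3 (b=2, h=2): events B1->T, B1->F, B3->E, B2->F, B4->F; covers B1=T, B1=F, B2=F, B3=E, B4=F
input #4 (b=4, h=2): events B1->T, B1->T, B1->F, B3->E, B2->T; covers B1=T, B1=F, B2=T, B3=E
input #5 (b=5, h=6): events B1->T, B1->T, B1->T, B1->F, B3->E, B2->F, B4->F; covers B1=T, B1=F, B2=F, B3=E, B4=F
input #6 (b=6, h=4): events B1->T, B1->T, B1->T, B1->F, B3->S, B2->F, B4->T; covers B1=T, B1=F, B2=F, B3=S, B4=T
input #7 (b=4, h=6): events B1->T, B1->T, B1->F, B3->E, B2->T; covers B1=T, B1=F, B2=T, B3=E
input #8 (b=5, h=5): events B1->T, B1->T, B1->T, B1->F, B3->E, B2->F, B4->F; covers B1=T, B1=F, B2=F, B3=E, B4=F
input #9 (b=3, h=7): events B1->T, B1->F, B3->S, B2->F, B4->F; covers B1=T, B1=F, B2=F, B3=S, B4=F
union over the pool: B1=T, B1=F, B2=T, B2=F, B3=S, B3=E, B4=T, B4=F
uncovered (0 of 8): none

Answer: none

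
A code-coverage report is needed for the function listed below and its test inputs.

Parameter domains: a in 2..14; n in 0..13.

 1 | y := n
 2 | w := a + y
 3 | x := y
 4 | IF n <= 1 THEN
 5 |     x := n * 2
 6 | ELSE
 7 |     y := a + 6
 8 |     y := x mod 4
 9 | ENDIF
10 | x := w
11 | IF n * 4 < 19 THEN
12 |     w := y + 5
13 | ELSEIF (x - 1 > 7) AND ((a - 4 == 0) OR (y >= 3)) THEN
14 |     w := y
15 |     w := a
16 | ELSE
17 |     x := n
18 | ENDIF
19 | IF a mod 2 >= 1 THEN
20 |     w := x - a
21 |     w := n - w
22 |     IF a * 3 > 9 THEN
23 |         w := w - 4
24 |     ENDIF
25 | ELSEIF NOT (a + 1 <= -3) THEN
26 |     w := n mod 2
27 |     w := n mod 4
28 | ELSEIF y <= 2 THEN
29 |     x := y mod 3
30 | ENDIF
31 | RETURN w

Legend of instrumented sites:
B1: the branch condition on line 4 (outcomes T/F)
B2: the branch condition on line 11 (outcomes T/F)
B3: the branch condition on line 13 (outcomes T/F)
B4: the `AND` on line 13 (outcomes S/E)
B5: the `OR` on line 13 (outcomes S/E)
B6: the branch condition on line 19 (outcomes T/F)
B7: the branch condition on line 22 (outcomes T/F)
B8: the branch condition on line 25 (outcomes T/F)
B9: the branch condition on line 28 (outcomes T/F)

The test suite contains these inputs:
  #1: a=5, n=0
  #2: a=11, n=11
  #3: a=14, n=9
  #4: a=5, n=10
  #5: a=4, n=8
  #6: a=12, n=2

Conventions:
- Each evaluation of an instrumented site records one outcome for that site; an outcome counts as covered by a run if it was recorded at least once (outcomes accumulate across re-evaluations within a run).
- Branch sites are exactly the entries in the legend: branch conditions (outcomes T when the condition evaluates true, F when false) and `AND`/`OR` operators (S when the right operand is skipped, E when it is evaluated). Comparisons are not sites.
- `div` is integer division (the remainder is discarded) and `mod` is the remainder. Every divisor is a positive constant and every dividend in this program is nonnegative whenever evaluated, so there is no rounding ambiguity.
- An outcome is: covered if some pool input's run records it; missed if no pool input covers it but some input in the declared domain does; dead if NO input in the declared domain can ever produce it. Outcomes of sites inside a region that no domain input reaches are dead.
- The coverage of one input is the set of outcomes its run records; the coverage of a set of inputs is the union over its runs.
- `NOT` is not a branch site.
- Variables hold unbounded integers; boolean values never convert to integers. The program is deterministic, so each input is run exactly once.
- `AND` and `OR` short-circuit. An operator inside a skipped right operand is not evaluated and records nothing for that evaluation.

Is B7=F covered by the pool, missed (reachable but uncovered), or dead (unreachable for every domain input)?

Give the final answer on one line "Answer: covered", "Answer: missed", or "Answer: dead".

no pool input records B7=F
but domain input (a=3, n=0) does record it -> reachable, so missed

Answer: missed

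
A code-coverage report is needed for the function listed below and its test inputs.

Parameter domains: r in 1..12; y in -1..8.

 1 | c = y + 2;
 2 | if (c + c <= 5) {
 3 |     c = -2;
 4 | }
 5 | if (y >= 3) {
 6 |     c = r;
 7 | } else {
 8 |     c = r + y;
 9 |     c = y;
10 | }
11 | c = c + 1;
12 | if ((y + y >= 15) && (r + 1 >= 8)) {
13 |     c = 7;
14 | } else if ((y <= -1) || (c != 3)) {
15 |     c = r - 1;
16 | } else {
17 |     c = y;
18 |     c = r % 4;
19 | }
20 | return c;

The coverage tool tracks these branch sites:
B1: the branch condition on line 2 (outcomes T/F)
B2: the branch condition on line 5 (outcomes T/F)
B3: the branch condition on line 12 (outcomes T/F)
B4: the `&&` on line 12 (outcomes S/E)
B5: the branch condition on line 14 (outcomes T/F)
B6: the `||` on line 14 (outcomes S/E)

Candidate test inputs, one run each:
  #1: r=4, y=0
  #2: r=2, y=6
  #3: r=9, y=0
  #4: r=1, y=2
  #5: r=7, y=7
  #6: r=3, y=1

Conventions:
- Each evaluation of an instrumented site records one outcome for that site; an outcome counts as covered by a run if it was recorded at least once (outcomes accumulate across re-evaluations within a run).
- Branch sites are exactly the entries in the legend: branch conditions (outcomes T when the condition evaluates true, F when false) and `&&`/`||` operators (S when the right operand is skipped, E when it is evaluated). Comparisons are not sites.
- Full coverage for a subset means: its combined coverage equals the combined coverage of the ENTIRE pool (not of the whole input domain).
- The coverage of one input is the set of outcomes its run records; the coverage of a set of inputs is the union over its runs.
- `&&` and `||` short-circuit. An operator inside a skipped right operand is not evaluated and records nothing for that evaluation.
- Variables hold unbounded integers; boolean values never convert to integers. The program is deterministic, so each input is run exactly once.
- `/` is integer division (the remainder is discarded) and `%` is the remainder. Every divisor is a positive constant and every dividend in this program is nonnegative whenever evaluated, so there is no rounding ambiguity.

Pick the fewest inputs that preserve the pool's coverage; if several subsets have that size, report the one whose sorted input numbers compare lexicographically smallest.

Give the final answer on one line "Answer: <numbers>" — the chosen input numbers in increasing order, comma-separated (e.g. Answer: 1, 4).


#1 (r=4, y=0) -> covered: B1=T, B2=F, B3=F, B4=S, B5=T, B6=E
#2 (r=2, y=6) -> covered: B1=F, B2=T, B3=F, B4=S, B5=F, B6=E
#3 (r=9, y=0) -> covered: B1=T, B2=F, B3=F, B4=S, B5=T, B6=E
#4 (r=1, y=2) -> covered: B1=F, B2=F, B3=F, B4=S, B5=F, B6=E
#5 (r=7, y=7) -> covered: B1=F, B2=T, B3=F, B4=S, B5=T, B6=E
#6 (r=3, y=1) -> covered: B1=F, B2=F, B3=F, B4=S, B5=T, B6=E
together the pool reaches 9 outcomes: B1=T, B1=F, B2=T, B2=F, B3=F, B4=S, B5=T, B5=F, B6=E
size 1 is not enough: best union over all size-1 subsets is 6/9
the canonical winner is {1, 2}: size 2, full 9-outcome coverage, earliest index list among size-2 covers
Answer: 1, 2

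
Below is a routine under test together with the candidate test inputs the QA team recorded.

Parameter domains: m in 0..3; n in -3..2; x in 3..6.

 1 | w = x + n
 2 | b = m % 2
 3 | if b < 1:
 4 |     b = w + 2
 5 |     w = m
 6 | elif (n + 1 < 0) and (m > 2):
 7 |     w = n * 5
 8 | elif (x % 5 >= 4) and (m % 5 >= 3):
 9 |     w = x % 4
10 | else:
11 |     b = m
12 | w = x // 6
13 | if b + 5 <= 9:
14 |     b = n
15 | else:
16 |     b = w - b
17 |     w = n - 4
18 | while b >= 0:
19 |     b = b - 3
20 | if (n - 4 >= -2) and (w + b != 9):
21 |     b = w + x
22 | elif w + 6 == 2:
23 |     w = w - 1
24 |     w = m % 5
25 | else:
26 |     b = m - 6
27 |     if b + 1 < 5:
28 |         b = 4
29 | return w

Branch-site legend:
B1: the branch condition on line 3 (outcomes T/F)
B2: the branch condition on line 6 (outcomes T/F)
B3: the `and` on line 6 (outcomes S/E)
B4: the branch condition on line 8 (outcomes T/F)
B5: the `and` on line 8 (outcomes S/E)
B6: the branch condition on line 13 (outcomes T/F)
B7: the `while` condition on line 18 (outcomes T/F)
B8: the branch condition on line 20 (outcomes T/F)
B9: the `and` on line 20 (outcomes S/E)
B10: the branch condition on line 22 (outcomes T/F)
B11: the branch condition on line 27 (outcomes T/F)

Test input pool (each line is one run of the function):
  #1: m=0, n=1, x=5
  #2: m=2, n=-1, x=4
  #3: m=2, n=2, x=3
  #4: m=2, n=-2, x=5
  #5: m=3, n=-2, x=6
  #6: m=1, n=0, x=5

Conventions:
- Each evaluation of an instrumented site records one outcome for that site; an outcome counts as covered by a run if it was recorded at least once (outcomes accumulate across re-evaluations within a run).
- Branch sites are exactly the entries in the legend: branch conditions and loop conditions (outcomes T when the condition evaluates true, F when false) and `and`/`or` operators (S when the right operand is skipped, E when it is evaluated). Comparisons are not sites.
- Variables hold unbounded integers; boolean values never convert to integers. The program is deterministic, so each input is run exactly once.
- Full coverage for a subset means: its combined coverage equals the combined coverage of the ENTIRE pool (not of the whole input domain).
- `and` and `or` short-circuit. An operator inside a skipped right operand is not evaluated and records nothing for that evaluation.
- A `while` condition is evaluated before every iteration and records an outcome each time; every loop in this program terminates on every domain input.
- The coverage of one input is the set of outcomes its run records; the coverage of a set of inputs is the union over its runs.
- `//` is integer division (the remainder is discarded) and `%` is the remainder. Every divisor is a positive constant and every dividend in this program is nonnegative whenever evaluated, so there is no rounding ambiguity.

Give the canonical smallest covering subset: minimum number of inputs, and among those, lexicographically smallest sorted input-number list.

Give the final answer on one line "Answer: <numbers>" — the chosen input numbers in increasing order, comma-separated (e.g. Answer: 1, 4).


input #1 (m=0, n=1, x=5): events B1->T, B6->F, B7->F, B9->S, B8->F, B10->F, B11->T; covers B1=T, B6=F, B7=F, B8=F, B9=S, B10=F, B11=T
input #2 (m=2, n=-1, x=4): events B1->T, B6->F, B7->F, B9->S, B8->F, B10->F, B11->T; covers B1=T, B6=F, B7=F, B8=F, B9=S, B10=F, B11=T
input #3 (m=2, n=2, x=3): events B1->T, B6->F, B7->F, B9->E, B8->T; covers B1=T, B6=F, B7=F, B8=T, B9=E
input #4 (m=2, n=-2, x=5): events B1->T, B6->F, B7->F, B9->S, B8->F, B10->F, B11->T; covers B1=T, B6=F, B7=F, B8=F, B9=S, B10=F, B11=T
input #5 (m=3, n=-2, x=6): events B1->F, B3->E, B2->T, B6->T, B7->F, B9->S, B8->F, B10->F, B11->T; covers B1=F, B2=T, B3=E, B6=T, B7=F, B8=F, B9=S, B10=F, B11=T
input #6 (m=1, n=0, x=5): events B1->F, B3->S, B2->F, B5->S, B4->F, B6->T, B7->T, B7->F, B9->S, B8->F, B10->F, B11->T; covers B1=F, B2=F, B3=S, B4=F, B5=S, B6=T, B7=T, B7=F, B8=F, B9=S, B10=F, B11=T
together the pool reaches 18 outcomes: B1=T, B1=F, B2=T, B2=F, B3=S, B3=E, B4=F, B5=S, B6=T, B6=F, B7=T, B7=F, B8=T, B8=F, B9=S, B9=E, B10=F, B11=T
no size-1 subset reaches all 18 outcomes (best union: 12/18)
no size-2 subset reaches all 18 outcomes (best union: 16/18)
inputs {3, 5, 6} (size 3) cover everything; no size-3 subset with a lexicographically smaller index list covers all 18
Answer: 3, 5, 6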